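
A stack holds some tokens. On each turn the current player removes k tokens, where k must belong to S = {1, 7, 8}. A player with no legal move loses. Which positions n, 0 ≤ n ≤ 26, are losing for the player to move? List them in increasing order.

G(0) = 0
G(1) = mex{0} = 1
G(2) = mex{1} = 0
G(3) = mex{0} = 1
G(4) = mex{1} = 0
G(5) = mex{0} = 1
G(6) = mex{1} = 0
G(7) = mex{0,0} = 1
G(8) = mex{1,1,0} = 2
G(9) = mex{2,0,1} = 3
G(10) = mex{3,1,0} = 2
G(11) = mex{2,0,1} = 3
G(12) = mex{3,1,0} = 2
G(13) = mex{2,0,1} = 3
G(14) = mex{3,1,0} = 2
G(15) = mex{2,2,1} = 0
G(16) = mex{0,3,2} = 1
G(17) = mex{1,2,3} = 0
G(18) = mex{0,3,2} = 1
G(19) = mex{1,2,3} = 0
G(20) = mex{0,3,2} = 1
G(21) = mex{1,2,3} = 0
G(22) = mex{0,0,2} = 1
G(23) = mex{1,1,0} = 2
G(24) = mex{2,0,1} = 3
G(25) = mex{3,1,0} = 2
G(26) = mex{2,0,1} = 3
P-positions are exactly the n with G(n) = 0.

0, 2, 4, 6, 15, 17, 19, 21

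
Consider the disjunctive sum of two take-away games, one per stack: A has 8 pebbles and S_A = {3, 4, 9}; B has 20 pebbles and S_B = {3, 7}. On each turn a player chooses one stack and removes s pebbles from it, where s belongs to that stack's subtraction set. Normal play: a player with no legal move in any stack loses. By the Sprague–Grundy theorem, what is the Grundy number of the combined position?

Stack A, S = {3, 4, 9}:
n : 0 1 2 3 4 5 6 7 8
G : 0 0 0 1 1 1 2 0 0
G_A(8) = 0.
Stack B, S = {3, 7}:
G(0) = 0
G(1) = mex{} = 0
G(2) = mex{} = 0
G(3) = mex{0} = 1
G(4) = mex{0} = 1
G(5) = mex{0} = 1
G(6) = mex{1} = 0
G(7) = mex{1,0} = 2
G(8) = mex{1,0} = 2
G(9) = mex{0,0} = 1
G(10) = mex{2,1} = 0
G(11) = mex{2,1} = 0
G(12) = mex{1,1} = 0
G(13) = mex{0,0} = 1
G(14) = mex{0,2} = 1
G(15) = mex{0,2} = 1
G(16) = mex{1,1} = 0
G(17) = mex{1,0} = 2
G(18) = mex{1,0} = 2
G(19) = mex{0,0} = 1
G(20) = mex{2,1} = 0
G_B(20) = 0.
Combined Grundy value = 0 ⊕ 0 = 0.

0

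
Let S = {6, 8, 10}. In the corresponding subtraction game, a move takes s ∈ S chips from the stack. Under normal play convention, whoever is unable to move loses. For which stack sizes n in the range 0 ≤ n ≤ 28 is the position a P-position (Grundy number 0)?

0, 1, 2, 3, 4, 5, 16, 17, 18, 19, 20, 21

G(0) = 0
G(1) = mex{} = 0
G(2) = mex{} = 0
G(3) = mex{} = 0
G(4) = mex{} = 0
G(5) = mex{} = 0
G(6) = mex{0} = 1
G(7) = mex{0} = 1
G(8) = mex{0,0} = 1
G(9) = mex{0,0} = 1
G(10) = mex{0,0,0} = 1
G(11) = mex{0,0,0} = 1
G(12) = mex{1,0,0} = 2
G(13) = mex{1,0,0} = 2
G(14) = mex{1,1,0} = 2
G(15) = mex{1,1,0} = 2
G(16) = mex{1,1,1} = 0
G(17) = mex{1,1,1} = 0
G(18) = mex{2,1,1} = 0
G(19) = mex{2,1,1} = 0
G(20) = mex{2,2,1} = 0
G(21) = mex{2,2,1} = 0
G(22) = mex{0,2,2} = 1
G(23) = mex{0,2,2} = 1
G(24) = mex{0,0,2} = 1
G(25) = mex{0,0,2} = 1
G(26) = mex{0,0,0} = 1
G(27) = mex{0,0,0} = 1
G(28) = mex{1,0,0} = 2
P-positions are exactly the n with G(n) = 0.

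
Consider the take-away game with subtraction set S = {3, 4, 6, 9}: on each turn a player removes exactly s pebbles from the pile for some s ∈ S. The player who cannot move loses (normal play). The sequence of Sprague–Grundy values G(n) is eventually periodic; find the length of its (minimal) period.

G(0) = 0
G(1) = mex{} = 0
G(2) = mex{} = 0
G(3) = mex{0} = 1
G(4) = mex{0,0} = 1
G(5) = mex{0,0} = 1
G(6) = mex{1,0,0} = 2
G(7) = mex{1,1,0} = 2
G(8) = mex{1,1,0} = 2
G(9) = mex{2,1,1,0} = 3
G(10) = mex{2,2,1,0} = 3
G(11) = mex{2,2,1,0} = 3
G(12) = mex{3,2,2,1} = 0
G(13) = mex{3,3,2,1} = 0
G(14) = mex{3,3,2,1} = 0
G(15) = mex{0,3,3,2} = 1
G(16) = mex{0,0,3,2} = 1
G(17) = mex{0,0,3,2} = 1
G(18) = mex{1,0,0,3} = 2
G(19) = mex{1,1,0,3} = 2
G(20) = mex{1,1,0,3} = 2
G(21) = mex{2,1,1,0} = 3
G(22) = mex{2,2,1,0} = 3
G(23) = mex{2,2,1,0} = 3
G(24) = mex{3,2,2,1} = 0
G(25) = mex{3,3,2,1} = 0
G(n+12) = G(n) holds for n = 0,…,8 (a full window of length max(S) = 9), so the sequence is purely periodic with period 12.

12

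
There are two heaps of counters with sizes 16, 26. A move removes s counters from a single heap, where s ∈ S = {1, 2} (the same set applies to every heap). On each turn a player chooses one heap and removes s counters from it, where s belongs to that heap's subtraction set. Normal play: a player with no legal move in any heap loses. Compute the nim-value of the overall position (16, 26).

All heaps use S = {1, 2}:
G(0) = 0
G(1) = mex{0} = 1
G(2) = mex{1,0} = 2
G(3) = mex{2,1} = 0
G(4) = mex{0,2} = 1
G(5) = mex{1,0} = 2
G(6) = mex{2,1} = 0
G(7) = mex{0,2} = 1
G(8) = mex{1,0} = 2
G(9) = mex{2,1} = 0
G(10) = mex{0,2} = 1
G(11) = mex{1,0} = 2
G(12) = mex{2,1} = 0
G(13) = mex{0,2} = 1
G(14) = mex{1,0} = 2
G(15) = mex{2,1} = 0
G(16) = mex{0,2} = 1
G(17) = mex{1,0} = 2
G(18) = mex{2,1} = 0
G(19) = mex{0,2} = 1
G(20) = mex{1,0} = 2
G(21) = mex{2,1} = 0
G(22) = mex{0,2} = 1
G(23) = mex{1,0} = 2
G(24) = mex{2,1} = 0
G(25) = mex{0,2} = 1
G(26) = mex{1,0} = 2
Heap A: G(16) = 1.
Heap B: G(26) = 2.
Combined Grundy value = 1 ⊕ 2 = 3.

3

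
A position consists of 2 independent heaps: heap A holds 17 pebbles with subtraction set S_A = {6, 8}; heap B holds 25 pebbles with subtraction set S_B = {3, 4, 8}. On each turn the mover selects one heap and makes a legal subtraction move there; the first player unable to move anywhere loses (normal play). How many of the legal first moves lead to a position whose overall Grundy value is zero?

Heap A, S = {6, 8}:
n :  0  1  2  3  4  5  6  7  8  9 10 11 12 13 14 15 16 17
G :  0  0  0  0  0  0  1  1  1  1  1  1  2  2  0  0  0  0
G_A(17) = 0.
Heap B, S = {3, 4, 8}:
n :  0  1  2  3  4  5  6  7  8  9 10 11 12 13 14 15 16 17 18 19 20 21 22 23 24 25
G :  0  0  0  1  1  1  2  0  2  3  1  3  0  0  0  1  1  1  2  0  2  3  1  3  0  0
G_B(25) = 0.
Combined Grundy value = 0 ⊕ 0 = 0.
A winning move leaves total XOR = 0, i.e. changes one component's Grundy value g to g ⊕ X where X is the current total.
Heap A: target g' = 0⊕0 = 0, but every legal move changes the Grundy value (mex property), so 0 moves.
Heap B: target g' = 0⊕0 = 0, but every legal move changes the Grundy value (mex property), so 0 moves.

0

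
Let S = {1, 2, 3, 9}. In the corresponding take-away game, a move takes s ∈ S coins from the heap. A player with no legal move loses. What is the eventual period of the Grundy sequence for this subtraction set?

G(0) = 0
G(1) = mex{0} = 1
G(2) = mex{1,0} = 2
G(3) = mex{2,1,0} = 3
G(4) = mex{3,2,1} = 0
G(5) = mex{0,3,2} = 1
G(6) = mex{1,0,3} = 2
G(7) = mex{2,1,0} = 3
G(8) = mex{3,2,1} = 0
G(9) = mex{0,3,2,0} = 1
G(10) = mex{1,0,3,1} = 2
G(11) = mex{2,1,0,2} = 3
G(12) = mex{3,2,1,3} = 0
G(13) = mex{0,3,2,0} = 1
G(14) = mex{1,0,3,1} = 2
G(n+4) = G(n) holds for n = 0,…,8 (a full window of length max(S) = 9), so the sequence is purely periodic with period 4.

4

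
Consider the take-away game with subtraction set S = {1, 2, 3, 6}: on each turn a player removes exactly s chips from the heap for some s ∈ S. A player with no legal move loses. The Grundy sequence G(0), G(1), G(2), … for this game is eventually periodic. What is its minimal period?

4

n :  0  1  2  3  4  5  6  7  8  9 10 11 12 13 14
G :  0  1  2  3  0  1  2  3  0  1  2  3  0  1  2
G(n+4) = G(n) holds for n = 0,…,5 (a full window of length max(S) = 6), so the sequence is purely periodic with period 4.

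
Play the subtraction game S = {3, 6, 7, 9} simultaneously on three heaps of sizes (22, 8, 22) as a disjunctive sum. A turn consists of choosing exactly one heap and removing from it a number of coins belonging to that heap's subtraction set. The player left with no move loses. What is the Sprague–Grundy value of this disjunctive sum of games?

2

All heaps use S = {3, 6, 7, 9}:
G(0) = 0
G(1) = mex{} = 0
G(2) = mex{} = 0
G(3) = mex{0} = 1
G(4) = mex{0} = 1
G(5) = mex{0} = 1
G(6) = mex{1,0} = 2
G(7) = mex{1,0,0} = 2
G(8) = mex{1,0,0} = 2
G(9) = mex{2,1,0,0} = 3
G(10) = mex{2,1,1,0} = 3
G(11) = mex{2,1,1,0} = 3
G(12) = mex{3,2,1,1} = 0
G(13) = mex{3,2,2,1} = 0
G(14) = mex{3,2,2,1} = 0
G(15) = mex{0,3,2,2} = 1
G(16) = mex{0,3,3,2} = 1
G(17) = mex{0,3,3,2} = 1
G(18) = mex{1,0,3,3} = 2
G(19) = mex{1,0,0,3} = 2
G(20) = mex{1,0,0,3} = 2
G(21) = mex{2,1,0,0} = 3
G(22) = mex{2,1,1,0} = 3
Heap A: G(22) = 3.
Heap B: G(8) = 2.
Heap C: G(22) = 3.
Combined Grundy value = 3 ⊕ 2 ⊕ 3 = 2.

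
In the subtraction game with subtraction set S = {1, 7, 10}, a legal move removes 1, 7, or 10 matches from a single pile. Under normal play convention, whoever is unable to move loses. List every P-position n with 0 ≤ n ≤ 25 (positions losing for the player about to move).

0, 2, 4, 6, 8, 17, 19, 21, 23, 25

n :  0  1  2  3  4  5  6  7  8  9 10 11 12 13 14 15 16 17 18 19 20 21 22 23 24 25
G :  0  1  0  1  0  1  0  1  0  1  2  3  2  3  2  3  2  0  1  0  1  0  1  0  1  0
P-positions are exactly the n with G(n) = 0.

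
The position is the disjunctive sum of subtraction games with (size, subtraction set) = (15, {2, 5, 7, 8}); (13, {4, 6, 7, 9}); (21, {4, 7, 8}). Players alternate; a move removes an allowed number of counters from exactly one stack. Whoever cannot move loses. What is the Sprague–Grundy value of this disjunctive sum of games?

3

Stack A, S = {2, 5, 7, 8}:
n :  0  1  2  3  4  5  6  7  8  9 10 11 12 13 14 15
G :  0  0  1  1  0  2  1  3  2  2  0  3  1  0  0  1
G_A(15) = 1.
Stack B, S = {4, 6, 7, 9}:
n :  0  1  2  3  4  5  6  7  8  9 10 11 12 13
G :  0  0  0  0  1  1  1  1  2  2  2  2  3  0
G_B(13) = 0.
Stack C, S = {4, 7, 8}:
n :  0  1  2  3  4  5  6  7  8  9 10 11 12 13 14 15 16 17 18 19 20 21
G :  0  0  0  0  1  1  1  1  2  2  2  2  0  0  0  0  1  1  1  1  2  2
G_C(21) = 2.
Combined Grundy value = 1 ⊕ 0 ⊕ 2 = 3.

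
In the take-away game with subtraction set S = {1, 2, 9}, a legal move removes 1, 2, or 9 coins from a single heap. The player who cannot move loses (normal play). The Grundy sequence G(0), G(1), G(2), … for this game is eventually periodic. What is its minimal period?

G(0) = 0
G(1) = mex{0} = 1
G(2) = mex{1,0} = 2
G(3) = mex{2,1} = 0
G(4) = mex{0,2} = 1
G(5) = mex{1,0} = 2
G(6) = mex{2,1} = 0
G(7) = mex{0,2} = 1
G(8) = mex{1,0} = 2
G(9) = mex{2,1,0} = 3
G(10) = mex{3,2,1} = 0
G(11) = mex{0,3,2} = 1
G(12) = mex{1,0,0} = 2
G(13) = mex{2,1,1} = 0
G(14) = mex{0,2,2} = 1
G(15) = mex{1,0,0} = 2
G(16) = mex{2,1,1} = 0
G(17) = mex{0,2,2} = 1
G(18) = mex{1,0,3} = 2
G(19) = mex{2,1,0} = 3
G(20) = mex{3,2,1} = 0
G(21) = mex{0,3,2} = 1
G(n+10) = G(n) holds for n = 0,…,8 (a full window of length max(S) = 9), so the sequence is purely periodic with period 10.

10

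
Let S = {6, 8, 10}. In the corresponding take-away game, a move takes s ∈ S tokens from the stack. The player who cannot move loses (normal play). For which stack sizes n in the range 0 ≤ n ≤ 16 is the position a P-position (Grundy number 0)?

G(0) = 0
G(1) = mex{} = 0
G(2) = mex{} = 0
G(3) = mex{} = 0
G(4) = mex{} = 0
G(5) = mex{} = 0
G(6) = mex{0} = 1
G(7) = mex{0} = 1
G(8) = mex{0,0} = 1
G(9) = mex{0,0} = 1
G(10) = mex{0,0,0} = 1
G(11) = mex{0,0,0} = 1
G(12) = mex{1,0,0} = 2
G(13) = mex{1,0,0} = 2
G(14) = mex{1,1,0} = 2
G(15) = mex{1,1,0} = 2
G(16) = mex{1,1,1} = 0
P-positions are exactly the n with G(n) = 0.

0, 1, 2, 3, 4, 5, 16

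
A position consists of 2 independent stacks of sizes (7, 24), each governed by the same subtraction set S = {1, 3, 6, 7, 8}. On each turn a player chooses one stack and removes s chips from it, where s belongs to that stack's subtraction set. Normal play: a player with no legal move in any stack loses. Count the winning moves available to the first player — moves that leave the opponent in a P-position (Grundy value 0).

All stacks use S = {1, 3, 6, 7, 8}:
n :  0  1  2  3  4  5  6  7  8  9 10 11 12 13 14 15 16 17 18 19 20 21 22 23 24
G :  0  1  0  1  0  1  2  3  2  3  2  3  4  0  1  0  1  0  1  2  3  2  3  2  3
Stack A: G(7) = 3.
Stack B: G(24) = 3.
Combined Grundy value = 3 ⊕ 3 = 0.
A winning move leaves total XOR = 0, i.e. changes one component's Grundy value g to g ⊕ X where X is the current total.
Stack A: target g' = 3⊕0 = 3, but every legal move changes the Grundy value (mex property), so 0 moves.
Stack B: target g' = 3⊕0 = 3, but every legal move changes the Grundy value (mex property), so 0 moves.

0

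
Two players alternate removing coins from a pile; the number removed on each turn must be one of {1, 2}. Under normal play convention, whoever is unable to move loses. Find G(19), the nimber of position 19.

1

G(0) = 0
G(1) = mex{0} = 1
G(2) = mex{1,0} = 2
G(3) = mex{2,1} = 0
G(4) = mex{0,2} = 1
G(5) = mex{1,0} = 2
G(6) = mex{2,1} = 0
G(7) = mex{0,2} = 1
G(8) = mex{1,0} = 2
G(9) = mex{2,1} = 0
G(10) = mex{0,2} = 1
G(11) = mex{1,0} = 2
G(12) = mex{2,1} = 0
G(13) = mex{0,2} = 1
G(14) = mex{1,0} = 2
G(15) = mex{2,1} = 0
G(16) = mex{0,2} = 1
G(17) = mex{1,0} = 2
G(18) = mex{2,1} = 0
G(19) = mex{0,2} = 1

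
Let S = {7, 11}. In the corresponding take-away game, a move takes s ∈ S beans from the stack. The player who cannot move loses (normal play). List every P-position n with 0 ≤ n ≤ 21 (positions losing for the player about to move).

G(0) = 0
G(1) = mex{} = 0
G(2) = mex{} = 0
G(3) = mex{} = 0
G(4) = mex{} = 0
G(5) = mex{} = 0
G(6) = mex{} = 0
G(7) = mex{0} = 1
G(8) = mex{0} = 1
G(9) = mex{0} = 1
G(10) = mex{0} = 1
G(11) = mex{0,0} = 1
G(12) = mex{0,0} = 1
G(13) = mex{0,0} = 1
G(14) = mex{1,0} = 2
G(15) = mex{1,0} = 2
G(16) = mex{1,0} = 2
G(17) = mex{1,0} = 2
G(18) = mex{1,1} = 0
G(19) = mex{1,1} = 0
G(20) = mex{1,1} = 0
G(21) = mex{2,1} = 0
P-positions are exactly the n with G(n) = 0.

0, 1, 2, 3, 4, 5, 6, 18, 19, 20, 21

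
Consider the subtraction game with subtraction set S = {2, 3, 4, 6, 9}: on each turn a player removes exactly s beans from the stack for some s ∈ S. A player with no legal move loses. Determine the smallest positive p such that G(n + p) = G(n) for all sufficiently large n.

G(0) = 0
G(1) = mex{} = 0
G(2) = mex{0} = 1
G(3) = mex{0,0} = 1
G(4) = mex{1,0,0} = 2
G(5) = mex{1,1,0} = 2
G(6) = mex{2,1,1,0} = 3
G(7) = mex{2,2,1,0} = 3
G(8) = mex{3,2,2,1} = 0
G(9) = mex{3,3,2,1,0} = 4
G(10) = mex{0,3,3,2,0} = 1
G(11) = mex{4,0,3,2,1} = 5
G(12) = mex{1,4,0,3,1} = 2
G(13) = mex{5,1,4,3,2} = 0
G(14) = mex{2,5,1,0,2} = 3
G(15) = mex{0,2,5,4,3} = 1
G(16) = mex{3,0,2,1,3} = 4
G(17) = mex{1,3,0,5,0} = 2
G(18) = mex{4,1,3,2,4} = 0
G(19) = mex{2,4,1,0,1} = 3
G(20) = mex{0,2,4,3,5} = 1
G(21) = mex{3,0,2,1,2} = 4
G(22) = mex{1,3,0,4,0} = 2
G(23) = mex{4,1,3,2,3} = 0
G(24) = mex{2,4,1,0,1} = 3
G(25) = mex{0,2,4,3,4} = 1
G(26) = mex{3,0,2,1,2} = 4
G(27) = mex{1,3,0,4,0} = 2
From n = 12 onward G(n+5) = G(n); since this holds over max(S) = 9 consecutive positions the period is 5 (pre-period 12).

5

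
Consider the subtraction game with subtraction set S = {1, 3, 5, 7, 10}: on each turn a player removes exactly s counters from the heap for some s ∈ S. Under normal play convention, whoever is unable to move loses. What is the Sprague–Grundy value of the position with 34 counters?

n :  0  1  2  3  4  5  6  7  8  9 10 11 12 13 14 15 16 17 18 19 20 21 22 23 24 25 26 27 28 29 30 31 32 33 34
G :  0  1  0  1  0  1  0  1  0  1  2  3  2  3  2  3  2  0  1  0  1  0  1  0  1  0  1  2  3  2  3  2  3  2  0

0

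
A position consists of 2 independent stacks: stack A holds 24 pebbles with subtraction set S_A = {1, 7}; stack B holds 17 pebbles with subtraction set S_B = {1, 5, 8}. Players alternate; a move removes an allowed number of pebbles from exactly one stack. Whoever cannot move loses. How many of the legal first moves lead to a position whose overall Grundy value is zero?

0

Stack A, S = {1, 7}:
G(0) = 0
G(1) = mex{0} = 1
G(2) = mex{1} = 0
G(3) = mex{0} = 1
G(4) = mex{1} = 0
G(5) = mex{0} = 1
G(6) = mex{1} = 0
G(7) = mex{0,0} = 1
G(8) = mex{1,1} = 0
G(9) = mex{0,0} = 1
G(10) = mex{1,1} = 0
G(11) = mex{0,0} = 1
G(12) = mex{1,1} = 0
G(13) = mex{0,0} = 1
G(14) = mex{1,1} = 0
G(15) = mex{0,0} = 1
G(16) = mex{1,1} = 0
G(17) = mex{0,0} = 1
G(18) = mex{1,1} = 0
G(19) = mex{0,0} = 1
G(20) = mex{1,1} = 0
G(21) = mex{0,0} = 1
G(22) = mex{1,1} = 0
G(23) = mex{0,0} = 1
G(24) = mex{1,1} = 0
G_A(24) = 0.
Stack B, S = {1, 5, 8}:
n :  0  1  2  3  4  5  6  7  8  9 10 11 12 13 14 15 16 17
G :  0  1  0  1  0  1  0  1  2  3  2  3  2  0  1  0  1  0
G_B(17) = 0.
Combined Grundy value = 0 ⊕ 0 = 0.
A winning move leaves total XOR = 0, i.e. changes one component's Grundy value g to g ⊕ X where X is the current total.
Stack A: target g' = 0⊕0 = 0, but every legal move changes the Grundy value (mex property), so 0 moves.
Stack B: target g' = 0⊕0 = 0, but every legal move changes the Grundy value (mex property), so 0 moves.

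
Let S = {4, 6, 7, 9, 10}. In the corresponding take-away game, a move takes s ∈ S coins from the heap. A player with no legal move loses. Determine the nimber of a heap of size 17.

0

n :  0  1  2  3  4  5  6  7  8  9 10 11 12 13 14 15 16 17
G :  0  0  0  0  1  1  1  1  2  2  2  2  3  3  0  0  0  0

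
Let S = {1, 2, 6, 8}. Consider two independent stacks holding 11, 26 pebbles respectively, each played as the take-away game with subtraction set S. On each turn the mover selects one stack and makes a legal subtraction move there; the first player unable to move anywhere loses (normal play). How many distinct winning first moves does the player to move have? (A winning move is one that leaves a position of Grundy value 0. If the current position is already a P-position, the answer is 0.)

4

All stacks use S = {1, 2, 6, 8}:
G(0) = 0
G(1) = mex{0} = 1
G(2) = mex{1,0} = 2
G(3) = mex{2,1} = 0
G(4) = mex{0,2} = 1
G(5) = mex{1,0} = 2
G(6) = mex{2,1,0} = 3
G(7) = mex{3,2,1} = 0
G(8) = mex{0,3,2,0} = 1
G(9) = mex{1,0,0,1} = 2
G(10) = mex{2,1,1,2} = 0
G(11) = mex{0,2,2,0} = 1
G(12) = mex{1,0,3,1} = 2
G(13) = mex{2,1,0,2} = 3
G(14) = mex{3,2,1,3} = 0
G(15) = mex{0,3,2,0} = 1
G(16) = mex{1,0,0,1} = 2
G(17) = mex{2,1,1,2} = 0
G(18) = mex{0,2,2,0} = 1
G(19) = mex{1,0,3,1} = 2
G(20) = mex{2,1,0,2} = 3
G(21) = mex{3,2,1,3} = 0
G(22) = mex{0,3,2,0} = 1
G(23) = mex{1,0,0,1} = 2
G(24) = mex{2,1,1,2} = 0
G(25) = mex{0,2,2,0} = 1
G(26) = mex{1,0,3,1} = 2
Stack A: G(11) = 1.
Stack B: G(26) = 2.
Combined Grundy value = 1 ⊕ 2 = 3.
A winning move leaves total XOR = 0, i.e. changes one component's Grundy value g to g ⊕ X where X is the current total.
Stack A: need g' = 1⊕3 = 2. Options: 11−1→G=0, 11−2→G=2, 11−6→G=2, 11−8→G=0. Hits: 2.
Stack B: need g' = 2⊕3 = 1. Options: 26−1→G=1, 26−2→G=0, 26−6→G=3, 26−8→G=1. Hits: 2.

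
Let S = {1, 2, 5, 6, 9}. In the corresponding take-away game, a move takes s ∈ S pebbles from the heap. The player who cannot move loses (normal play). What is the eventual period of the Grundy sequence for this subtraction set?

7

G(0) = 0
G(1) = mex{0} = 1
G(2) = mex{1,0} = 2
G(3) = mex{2,1} = 0
G(4) = mex{0,2} = 1
G(5) = mex{1,0,0} = 2
G(6) = mex{2,1,1,0} = 3
G(7) = mex{3,2,2,1} = 0
G(8) = mex{0,3,0,2} = 1
G(9) = mex{1,0,1,0,0} = 2
G(10) = mex{2,1,2,1,1} = 0
G(11) = mex{0,2,3,2,2} = 1
G(12) = mex{1,0,0,3,0} = 2
G(13) = mex{2,1,1,0,1} = 3
G(14) = mex{3,2,2,1,2} = 0
G(15) = mex{0,3,0,2,3} = 1
G(16) = mex{1,0,1,0,0} = 2
G(17) = mex{2,1,2,1,1} = 0
G(n+7) = G(n) holds for n = 0,…,8 (a full window of length max(S) = 9), so the sequence is purely periodic with period 7.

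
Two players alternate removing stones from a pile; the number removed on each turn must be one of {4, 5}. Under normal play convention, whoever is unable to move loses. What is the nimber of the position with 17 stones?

G(0) = 0
G(1) = mex{} = 0
G(2) = mex{} = 0
G(3) = mex{} = 0
G(4) = mex{0} = 1
G(5) = mex{0,0} = 1
G(6) = mex{0,0} = 1
G(7) = mex{0,0} = 1
G(8) = mex{1,0} = 2
G(9) = mex{1,1} = 0
G(10) = mex{1,1} = 0
G(11) = mex{1,1} = 0
G(12) = mex{2,1} = 0
G(13) = mex{0,2} = 1
G(14) = mex{0,0} = 1
G(15) = mex{0,0} = 1
G(16) = mex{0,0} = 1
G(17) = mex{1,0} = 2

2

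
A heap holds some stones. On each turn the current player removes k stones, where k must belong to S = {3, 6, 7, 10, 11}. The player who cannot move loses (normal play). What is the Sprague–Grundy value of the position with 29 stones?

0

G(0) = 0
G(1) = mex{} = 0
G(2) = mex{} = 0
G(3) = mex{0} = 1
G(4) = mex{0} = 1
G(5) = mex{0} = 1
G(6) = mex{1,0} = 2
G(7) = mex{1,0,0} = 2
G(8) = mex{1,0,0} = 2
G(9) = mex{2,1,0} = 3
G(10) = mex{2,1,1,0} = 3
G(11) = mex{2,1,1,0,0} = 3
G(12) = mex{3,2,1,0,0} = 4
G(13) = mex{3,2,2,1,0} = 4
G(14) = mex{3,2,2,1,1} = 0
G(15) = mex{4,3,2,1,1} = 0
G(16) = mex{4,3,3,2,1} = 0
G(17) = mex{0,3,3,2,2} = 1
G(18) = mex{0,4,3,2,2} = 1
G(19) = mex{0,4,4,3,2} = 1
G(20) = mex{1,0,4,3,3} = 2
G(21) = mex{1,0,0,3,3} = 2
G(22) = mex{1,0,0,4,3} = 2
G(23) = mex{2,1,0,4,4} = 3
G(24) = mex{2,1,1,0,4} = 3
G(25) = mex{2,1,1,0,0} = 3
G(26) = mex{3,2,1,0,0} = 4
G(27) = mex{3,2,2,1,0} = 4
G(28) = mex{3,2,2,1,1} = 0
G(29) = mex{4,3,2,1,1} = 0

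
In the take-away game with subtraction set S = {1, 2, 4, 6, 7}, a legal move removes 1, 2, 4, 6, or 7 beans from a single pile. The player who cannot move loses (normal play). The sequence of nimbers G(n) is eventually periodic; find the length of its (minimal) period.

n :  0  1  2  3  4  5  6  7  8  9 10 11 12 13 14 15 16 17
G :  0  1  2  0  1  2  3  4  0  1  2  0  1  2  3  4  0  1
G(n+8) = G(n) holds for n = 0,…,6 (a full window of length max(S) = 7), so the sequence is purely periodic with period 8.

8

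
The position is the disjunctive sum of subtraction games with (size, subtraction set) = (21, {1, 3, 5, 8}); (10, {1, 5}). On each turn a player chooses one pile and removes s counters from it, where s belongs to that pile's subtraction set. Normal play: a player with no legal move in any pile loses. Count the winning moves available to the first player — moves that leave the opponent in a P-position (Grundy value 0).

1

Pile A, S = {1, 3, 5, 8}:
G(0) = 0
G(1) = mex{0} = 1
G(2) = mex{1} = 0
G(3) = mex{0,0} = 1
G(4) = mex{1,1} = 0
G(5) = mex{0,0,0} = 1
G(6) = mex{1,1,1} = 0
G(7) = mex{0,0,0} = 1
G(8) = mex{1,1,1,0} = 2
G(9) = mex{2,0,0,1} = 3
G(10) = mex{3,1,1,0} = 2
G(11) = mex{2,2,0,1} = 3
G(12) = mex{3,3,1,0} = 2
G(13) = mex{2,2,2,1} = 0
G(14) = mex{0,3,3,0} = 1
G(15) = mex{1,2,2,1} = 0
G(16) = mex{0,0,3,2} = 1
G(17) = mex{1,1,2,3} = 0
G(18) = mex{0,0,0,2} = 1
G(19) = mex{1,1,1,3} = 0
G(20) = mex{0,0,0,2} = 1
G(21) = mex{1,1,1,0} = 2
G_A(21) = 2.
Pile B, S = {1, 5}:
n :  0  1  2  3  4  5  6  7  8  9 10
G :  0  1  0  1  0  1  0  1  0  1  0
G_B(10) = 0.
Combined Grundy value = 2 ⊕ 0 = 2.
A winning move leaves total XOR = 0, i.e. changes one component's Grundy value g to g ⊕ X where X is the current total.
Pile A: need g' = 2⊕2 = 0. Options: 21−1→G=1, 21−3→G=1, 21−5→G=1, 21−8→G=0. Hits: 1.
Pile B: need g' = 0⊕2 = 2. Options: 10−1→G=1, 10−5→G=1. Hits: 0.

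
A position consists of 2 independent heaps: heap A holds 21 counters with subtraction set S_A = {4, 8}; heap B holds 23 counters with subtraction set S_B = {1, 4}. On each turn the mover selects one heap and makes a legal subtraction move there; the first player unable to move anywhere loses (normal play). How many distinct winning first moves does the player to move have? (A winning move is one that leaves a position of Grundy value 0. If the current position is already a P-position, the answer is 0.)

Heap A, S = {4, 8}:
G(0) = 0
G(1) = mex{} = 0
G(2) = mex{} = 0
G(3) = mex{} = 0
G(4) = mex{0} = 1
G(5) = mex{0} = 1
G(6) = mex{0} = 1
G(7) = mex{0} = 1
G(8) = mex{1,0} = 2
G(9) = mex{1,0} = 2
G(10) = mex{1,0} = 2
G(11) = mex{1,0} = 2
G(12) = mex{2,1} = 0
G(13) = mex{2,1} = 0
G(14) = mex{2,1} = 0
G(15) = mex{2,1} = 0
G(16) = mex{0,2} = 1
G(17) = mex{0,2} = 1
G(18) = mex{0,2} = 1
G(19) = mex{0,2} = 1
G(20) = mex{1,0} = 2
G(21) = mex{1,0} = 2
G_A(21) = 2.
Heap B, S = {1, 4}:
G(0) = 0
G(1) = mex{0} = 1
G(2) = mex{1} = 0
G(3) = mex{0} = 1
G(4) = mex{1,0} = 2
G(5) = mex{2,1} = 0
G(6) = mex{0,0} = 1
G(7) = mex{1,1} = 0
G(8) = mex{0,2} = 1
G(9) = mex{1,0} = 2
G(10) = mex{2,1} = 0
G(11) = mex{0,0} = 1
G(12) = mex{1,1} = 0
G(13) = mex{0,2} = 1
G(14) = mex{1,0} = 2
G(15) = mex{2,1} = 0
G(16) = mex{0,0} = 1
G(17) = mex{1,1} = 0
G(18) = mex{0,2} = 1
G(19) = mex{1,0} = 2
G(20) = mex{2,1} = 0
G(21) = mex{0,0} = 1
G(22) = mex{1,1} = 0
G(23) = mex{0,2} = 1
G_B(23) = 1.
Combined Grundy value = 2 ⊕ 1 = 3.
A winning move leaves total XOR = 0, i.e. changes one component's Grundy value g to g ⊕ X where X is the current total.
Heap A: need g' = 2⊕3 = 1. Options: 21−4→G=1, 21−8→G=0. Hits: 1.
Heap B: need g' = 1⊕3 = 2. Options: 23−1→G=0, 23−4→G=2. Hits: 1.

2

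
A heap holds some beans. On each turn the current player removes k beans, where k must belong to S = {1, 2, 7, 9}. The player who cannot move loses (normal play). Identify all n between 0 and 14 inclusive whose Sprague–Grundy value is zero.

G(0) = 0
G(1) = mex{0} = 1
G(2) = mex{1,0} = 2
G(3) = mex{2,1} = 0
G(4) = mex{0,2} = 1
G(5) = mex{1,0} = 2
G(6) = mex{2,1} = 0
G(7) = mex{0,2,0} = 1
G(8) = mex{1,0,1} = 2
G(9) = mex{2,1,2,0} = 3
G(10) = mex{3,2,0,1} = 4
G(11) = mex{4,3,1,2} = 0
G(12) = mex{0,4,2,0} = 1
G(13) = mex{1,0,0,1} = 2
G(14) = mex{2,1,1,2} = 0
P-positions are exactly the n with G(n) = 0.

0, 3, 6, 11, 14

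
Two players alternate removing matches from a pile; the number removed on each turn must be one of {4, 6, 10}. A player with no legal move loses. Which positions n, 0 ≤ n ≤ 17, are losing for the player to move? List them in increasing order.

0, 1, 2, 3, 14, 15, 16, 17

n :  0  1  2  3  4  5  6  7  8  9 10 11 12 13 14 15 16 17
G :  0  0  0  0  1  1  1  1  2  2  2  2  3  3  0  0  0  0
P-positions are exactly the n with G(n) = 0.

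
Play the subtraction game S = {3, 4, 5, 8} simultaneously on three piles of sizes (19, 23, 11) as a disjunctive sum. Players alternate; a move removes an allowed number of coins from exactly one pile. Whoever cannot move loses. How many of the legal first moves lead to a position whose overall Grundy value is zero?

6

All piles use S = {3, 4, 5, 8}:
G(0) = 0
G(1) = mex{} = 0
G(2) = mex{} = 0
G(3) = mex{0} = 1
G(4) = mex{0,0} = 1
G(5) = mex{0,0,0} = 1
G(6) = mex{1,0,0} = 2
G(7) = mex{1,1,0} = 2
G(8) = mex{1,1,1,0} = 2
G(9) = mex{2,1,1,0} = 3
G(10) = mex{2,2,1,0} = 3
G(11) = mex{2,2,2,1} = 0
G(12) = mex{3,2,2,1} = 0
G(13) = mex{3,3,2,1} = 0
G(14) = mex{0,3,3,2} = 1
G(15) = mex{0,0,3,2} = 1
G(16) = mex{0,0,0,2} = 1
G(17) = mex{1,0,0,3} = 2
G(18) = mex{1,1,0,3} = 2
G(19) = mex{1,1,1,0} = 2
G(20) = mex{2,1,1,0} = 3
G(21) = mex{2,2,1,0} = 3
G(22) = mex{2,2,2,1} = 0
G(23) = mex{3,2,2,1} = 0
Pile A: G(19) = 2.
Pile B: G(23) = 0.
Pile C: G(11) = 0.
Combined Grundy value = 2 ⊕ 0 ⊕ 0 = 2.
A winning move leaves total XOR = 0, i.e. changes one component's Grundy value g to g ⊕ X where X is the current total.
Pile A: need g' = 2⊕2 = 0. Options: 19−3→G=1, 19−4→G=1, 19−5→G=1, 19−8→G=0. Hits: 1.
Pile B: need g' = 0⊕2 = 2. Options: 23−3→G=3, 23−4→G=2, 23−5→G=2, 23−8→G=1. Hits: 2.
Pile C: need g' = 0⊕2 = 2. Options: 11−3→G=2, 11−4→G=2, 11−5→G=2, 11−8→G=1. Hits: 3.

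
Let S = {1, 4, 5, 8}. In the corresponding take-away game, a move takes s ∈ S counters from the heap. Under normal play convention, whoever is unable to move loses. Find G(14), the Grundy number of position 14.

n :  0  1  2  3  4  5  6  7  8  9 10 11 12 13 14
G :  0  1  0  1  2  3  2  3  4  0  1  0  1  2  3

3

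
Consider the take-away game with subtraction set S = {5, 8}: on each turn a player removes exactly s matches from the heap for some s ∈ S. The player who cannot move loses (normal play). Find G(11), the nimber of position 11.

G(0) = 0
G(1) = mex{} = 0
G(2) = mex{} = 0
G(3) = mex{} = 0
G(4) = mex{} = 0
G(5) = mex{0} = 1
G(6) = mex{0} = 1
G(7) = mex{0} = 1
G(8) = mex{0,0} = 1
G(9) = mex{0,0} = 1
G(10) = mex{1,0} = 2
G(11) = mex{1,0} = 2

2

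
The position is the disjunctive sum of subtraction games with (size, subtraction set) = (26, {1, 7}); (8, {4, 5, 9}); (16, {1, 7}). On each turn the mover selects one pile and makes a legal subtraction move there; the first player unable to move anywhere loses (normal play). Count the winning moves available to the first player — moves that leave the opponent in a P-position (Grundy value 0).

Pile A, S = {1, 7}:
n :  0  1  2  3  4  5  6  7  8  9 10 11 12 13 14 15 16 17 18 19 20 21 22 23 24 25 26
G :  0  1  0  1  0  1  0  1  0  1  0  1  0  1  0  1  0  1  0  1  0  1  0  1  0  1  0
G_A(26) = 0.
Pile B, S = {4, 5, 9}:
G(0) = 0
G(1) = mex{} = 0
G(2) = mex{} = 0
G(3) = mex{} = 0
G(4) = mex{0} = 1
G(5) = mex{0,0} = 1
G(6) = mex{0,0} = 1
G(7) = mex{0,0} = 1
G(8) = mex{1,0} = 2
G_B(8) = 2.
Pile C, S = {1, 7}:
n :  0  1  2  3  4  5  6  7  8  9 10 11 12 13 14 15 16
G :  0  1  0  1  0  1  0  1  0  1  0  1  0  1  0  1  0
G_C(16) = 0.
Combined Grundy value = 0 ⊕ 2 ⊕ 0 = 2.
A winning move leaves total XOR = 0, i.e. changes one component's Grundy value g to g ⊕ X where X is the current total.
Pile A: need g' = 0⊕2 = 2. Options: 26−1→G=1, 26−7→G=1. Hits: 0.
Pile B: need g' = 2⊕2 = 0. Options: 8−4→G=1, 8−5→G=0. Hits: 1.
Pile C: need g' = 0⊕2 = 2. Options: 16−1→G=1, 16−7→G=1. Hits: 0.

1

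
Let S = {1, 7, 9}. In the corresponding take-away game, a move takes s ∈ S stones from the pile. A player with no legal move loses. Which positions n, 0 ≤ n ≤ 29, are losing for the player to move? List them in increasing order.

0, 2, 4, 6, 8, 10, 12, 14, 16, 18, 20, 22, 24, 26, 28

n :  0  1  2  3  4  5  6  7  8  9 10 11 12 13 14 15 16 17 18 19 20 21 22 23 24 25 26 27 28 29
G :  0  1  0  1  0  1  0  1  0  1  0  1  0  1  0  1  0  1  0  1  0  1  0  1  0  1  0  1  0  1
P-positions are exactly the n with G(n) = 0.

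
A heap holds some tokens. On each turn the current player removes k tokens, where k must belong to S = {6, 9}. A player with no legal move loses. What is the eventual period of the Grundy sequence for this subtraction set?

15

G(0) = 0
G(1) = mex{} = 0
G(2) = mex{} = 0
G(3) = mex{} = 0
G(4) = mex{} = 0
G(5) = mex{} = 0
G(6) = mex{0} = 1
G(7) = mex{0} = 1
G(8) = mex{0} = 1
G(9) = mex{0,0} = 1
G(10) = mex{0,0} = 1
G(11) = mex{0,0} = 1
G(12) = mex{1,0} = 2
G(13) = mex{1,0} = 2
G(14) = mex{1,0} = 2
G(15) = mex{1,1} = 0
G(16) = mex{1,1} = 0
G(17) = mex{1,1} = 0
G(18) = mex{2,1} = 0
G(19) = mex{2,1} = 0
G(20) = mex{2,1} = 0
G(21) = mex{0,2} = 1
G(22) = mex{0,2} = 1
G(23) = mex{0,2} = 1
G(24) = mex{0,0} = 1
G(25) = mex{0,0} = 1
G(26) = mex{0,0} = 1
G(27) = mex{1,0} = 2
G(28) = mex{1,0} = 2
G(29) = mex{1,0} = 2
G(30) = mex{1,1} = 0
G(31) = mex{1,1} = 0
G(n+15) = G(n) holds for n = 0,…,8 (a full window of length max(S) = 9), so the sequence is purely periodic with period 15.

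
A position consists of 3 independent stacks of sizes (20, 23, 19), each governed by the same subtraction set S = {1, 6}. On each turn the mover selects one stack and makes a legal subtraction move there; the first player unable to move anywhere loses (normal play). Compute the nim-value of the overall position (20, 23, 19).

All stacks use S = {1, 6}:
n :  0  1  2  3  4  5  6  7  8  9 10 11 12 13 14 15 16 17 18 19 20 21 22 23
G :  0  1  0  1  0  1  2  0  1  0  1  0  1  2  0  1  0  1  0  1  2  0  1  0
Stack A: G(20) = 2.
Stack B: G(23) = 0.
Stack C: G(19) = 1.
Combined Grundy value = 2 ⊕ 0 ⊕ 1 = 3.

3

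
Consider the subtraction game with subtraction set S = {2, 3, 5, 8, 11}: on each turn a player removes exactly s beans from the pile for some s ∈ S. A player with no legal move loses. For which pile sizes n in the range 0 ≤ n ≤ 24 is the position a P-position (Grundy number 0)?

0, 1, 7, 13, 14, 20

G(0) = 0
G(1) = mex{} = 0
G(2) = mex{0} = 1
G(3) = mex{0,0} = 1
G(4) = mex{1,0} = 2
G(5) = mex{1,1,0} = 2
G(6) = mex{2,1,0} = 3
G(7) = mex{2,2,1} = 0
G(8) = mex{3,2,1,0} = 4
G(9) = mex{0,3,2,0} = 1
G(10) = mex{4,0,2,1} = 3
G(11) = mex{1,4,3,1,0} = 2
G(12) = mex{3,1,0,2,0} = 4
G(13) = mex{2,3,4,2,1} = 0
G(14) = mex{4,2,1,3,1} = 0
G(15) = mex{0,4,3,0,2} = 1
G(16) = mex{0,0,2,4,2} = 1
G(17) = mex{1,0,4,1,3} = 2
G(18) = mex{1,1,0,3,0} = 2
G(19) = mex{2,1,0,2,4} = 3
G(20) = mex{2,2,1,4,1} = 0
G(21) = mex{3,2,1,0,3} = 4
G(22) = mex{0,3,2,0,2} = 1
G(23) = mex{4,0,2,1,4} = 3
G(24) = mex{1,4,3,1,0} = 2
P-positions are exactly the n with G(n) = 0.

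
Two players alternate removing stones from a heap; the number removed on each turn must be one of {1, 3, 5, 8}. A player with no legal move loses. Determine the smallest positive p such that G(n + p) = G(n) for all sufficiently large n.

13

G(0) = 0
G(1) = mex{0} = 1
G(2) = mex{1} = 0
G(3) = mex{0,0} = 1
G(4) = mex{1,1} = 0
G(5) = mex{0,0,0} = 1
G(6) = mex{1,1,1} = 0
G(7) = mex{0,0,0} = 1
G(8) = mex{1,1,1,0} = 2
G(9) = mex{2,0,0,1} = 3
G(10) = mex{3,1,1,0} = 2
G(11) = mex{2,2,0,1} = 3
G(12) = mex{3,3,1,0} = 2
G(13) = mex{2,2,2,1} = 0
G(14) = mex{0,3,3,0} = 1
G(15) = mex{1,2,2,1} = 0
G(16) = mex{0,0,3,2} = 1
G(17) = mex{1,1,2,3} = 0
G(18) = mex{0,0,0,2} = 1
G(19) = mex{1,1,1,3} = 0
G(20) = mex{0,0,0,2} = 1
G(21) = mex{1,1,1,0} = 2
G(22) = mex{2,0,0,1} = 3
G(23) = mex{3,1,1,0} = 2
G(24) = mex{2,2,0,1} = 3
G(25) = mex{3,3,1,0} = 2
G(26) = mex{2,2,2,1} = 0
G(27) = mex{0,3,3,0} = 1
G(n+13) = G(n) holds for n = 0,…,7 (a full window of length max(S) = 8), so the sequence is purely periodic with period 13.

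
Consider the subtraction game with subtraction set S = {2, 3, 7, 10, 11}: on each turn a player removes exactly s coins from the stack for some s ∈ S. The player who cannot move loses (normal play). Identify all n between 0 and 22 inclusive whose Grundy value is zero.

G(0) = 0
G(1) = mex{} = 0
G(2) = mex{0} = 1
G(3) = mex{0,0} = 1
G(4) = mex{1,0} = 2
G(5) = mex{1,1} = 0
G(6) = mex{2,1} = 0
G(7) = mex{0,2,0} = 1
G(8) = mex{0,0,0} = 1
G(9) = mex{1,0,1} = 2
G(10) = mex{1,1,1,0} = 2
G(11) = mex{2,1,2,0,0} = 3
G(12) = mex{2,2,0,1,0} = 3
G(13) = mex{3,2,0,1,1} = 4
G(14) = mex{3,3,1,2,1} = 0
G(15) = mex{4,3,1,0,2} = 5
G(16) = mex{0,4,2,0,0} = 1
G(17) = mex{5,0,2,1,0} = 3
G(18) = mex{1,5,3,1,1} = 0
G(19) = mex{3,1,3,2,1} = 0
G(20) = mex{0,3,4,2,2} = 1
G(21) = mex{0,0,0,3,2} = 1
G(22) = mex{1,0,5,3,3} = 2
P-positions are exactly the n with G(n) = 0.

0, 1, 5, 6, 14, 18, 19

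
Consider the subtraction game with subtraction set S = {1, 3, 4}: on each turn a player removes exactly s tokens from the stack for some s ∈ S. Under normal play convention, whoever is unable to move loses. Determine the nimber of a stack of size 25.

2

n :  0  1  2  3  4  5  6  7  8  9 10 11 12 13 14 15 16 17 18 19 20 21 22 23 24 25
G :  0  1  0  1  2  3  2  0  1  0  1  2  3  2  0  1  0  1  2  3  2  0  1  0  1  2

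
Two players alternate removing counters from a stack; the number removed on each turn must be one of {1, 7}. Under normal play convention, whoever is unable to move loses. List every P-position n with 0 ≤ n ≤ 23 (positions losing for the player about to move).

n :  0  1  2  3  4  5  6  7  8  9 10 11 12 13 14 15 16 17 18 19 20 21 22 23
G :  0  1  0  1  0  1  0  1  0  1  0  1  0  1  0  1  0  1  0  1  0  1  0  1
P-positions are exactly the n with G(n) = 0.

0, 2, 4, 6, 8, 10, 12, 14, 16, 18, 20, 22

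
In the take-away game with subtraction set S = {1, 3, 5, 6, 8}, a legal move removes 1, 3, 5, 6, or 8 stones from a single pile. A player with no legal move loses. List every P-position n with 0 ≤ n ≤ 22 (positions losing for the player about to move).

n :  0  1  2  3  4  5  6  7  8  9 10 11 12 13 14 15 16 17 18 19 20 21 22
G :  0  1  0  1  0  1  2  3  2  3  2  0  1  0  1  0  1  2  3  2  3  2  0
P-positions are exactly the n with G(n) = 0.

0, 2, 4, 11, 13, 15, 22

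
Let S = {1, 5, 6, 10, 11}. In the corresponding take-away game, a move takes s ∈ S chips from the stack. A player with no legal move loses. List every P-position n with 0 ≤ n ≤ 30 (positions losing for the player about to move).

G(0) = 0
G(1) = mex{0} = 1
G(2) = mex{1} = 0
G(3) = mex{0} = 1
G(4) = mex{1} = 0
G(5) = mex{0,0} = 1
G(6) = mex{1,1,0} = 2
G(7) = mex{2,0,1} = 3
G(8) = mex{3,1,0} = 2
G(9) = mex{2,0,1} = 3
G(10) = mex{3,1,0,0} = 2
G(11) = mex{2,2,1,1,0} = 3
G(12) = mex{3,3,2,0,1} = 4
G(13) = mex{4,2,3,1,0} = 5
G(14) = mex{5,3,2,0,1} = 4
G(15) = mex{4,2,3,1,0} = 5
G(16) = mex{5,3,2,2,1} = 0
G(17) = mex{0,4,3,3,2} = 1
G(18) = mex{1,5,4,2,3} = 0
G(19) = mex{0,4,5,3,2} = 1
G(20) = mex{1,5,4,2,3} = 0
G(21) = mex{0,0,5,3,2} = 1
G(22) = mex{1,1,0,4,3} = 2
G(23) = mex{2,0,1,5,4} = 3
G(24) = mex{3,1,0,4,5} = 2
G(25) = mex{2,0,1,5,4} = 3
G(26) = mex{3,1,0,0,5} = 2
G(27) = mex{2,2,1,1,0} = 3
G(28) = mex{3,3,2,0,1} = 4
G(29) = mex{4,2,3,1,0} = 5
G(30) = mex{5,3,2,0,1} = 4
P-positions are exactly the n with G(n) = 0.

0, 2, 4, 16, 18, 20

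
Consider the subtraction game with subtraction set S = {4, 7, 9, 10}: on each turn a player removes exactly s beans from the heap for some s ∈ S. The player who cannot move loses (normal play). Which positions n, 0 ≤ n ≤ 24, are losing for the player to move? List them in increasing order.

n :  0  1  2  3  4  5  6  7  8  9 10 11 12 13 14 15 16 17 18 19 20 21 22 23 24
G :  0  0  0  0  1  1  1  1  2  2  2  2  3  3  0  0  0  0  1  1  1  1  2  2  2
P-positions are exactly the n with G(n) = 0.

0, 1, 2, 3, 14, 15, 16, 17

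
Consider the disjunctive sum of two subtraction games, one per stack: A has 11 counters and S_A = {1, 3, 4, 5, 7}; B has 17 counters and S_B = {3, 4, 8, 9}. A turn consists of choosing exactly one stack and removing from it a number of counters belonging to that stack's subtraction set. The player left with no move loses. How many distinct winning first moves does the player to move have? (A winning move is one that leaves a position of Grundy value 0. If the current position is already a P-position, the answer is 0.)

0

Stack A, S = {1, 3, 4, 5, 7}:
G(0) = 0
G(1) = mex{0} = 1
G(2) = mex{1} = 0
G(3) = mex{0,0} = 1
G(4) = mex{1,1,0} = 2
G(5) = mex{2,0,1,0} = 3
G(6) = mex{3,1,0,1} = 2
G(7) = mex{2,2,1,0,0} = 3
G(8) = mex{3,3,2,1,1} = 0
G(9) = mex{0,2,3,2,0} = 1
G(10) = mex{1,3,2,3,1} = 0
G(11) = mex{0,0,3,2,2} = 1
G_A(11) = 1.
Stack B, S = {3, 4, 8, 9}:
G(0) = 0
G(1) = mex{} = 0
G(2) = mex{} = 0
G(3) = mex{0} = 1
G(4) = mex{0,0} = 1
G(5) = mex{0,0} = 1
G(6) = mex{1,0} = 2
G(7) = mex{1,1} = 0
G(8) = mex{1,1,0} = 2
G(9) = mex{2,1,0,0} = 3
G(10) = mex{0,2,0,0} = 1
G(11) = mex{2,0,1,0} = 3
G(12) = mex{3,2,1,1} = 0
G(13) = mex{1,3,1,1} = 0
G(14) = mex{3,1,2,1} = 0
G(15) = mex{0,3,0,2} = 1
G(16) = mex{0,0,2,0} = 1
G(17) = mex{0,0,3,2} = 1
G_B(17) = 1.
Combined Grundy value = 1 ⊕ 1 = 0.
A winning move leaves total XOR = 0, i.e. changes one component's Grundy value g to g ⊕ X where X is the current total.
Stack A: target g' = 1⊕0 = 1, but every legal move changes the Grundy value (mex property), so 0 moves.
Stack B: target g' = 1⊕0 = 1, but every legal move changes the Grundy value (mex property), so 0 moves.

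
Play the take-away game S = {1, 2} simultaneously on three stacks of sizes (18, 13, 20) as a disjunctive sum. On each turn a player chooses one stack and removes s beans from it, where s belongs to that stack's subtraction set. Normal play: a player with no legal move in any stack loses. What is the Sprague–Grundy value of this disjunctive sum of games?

All stacks use S = {1, 2}:
G(0) = 0
G(1) = mex{0} = 1
G(2) = mex{1,0} = 2
G(3) = mex{2,1} = 0
G(4) = mex{0,2} = 1
G(5) = mex{1,0} = 2
G(6) = mex{2,1} = 0
G(7) = mex{0,2} = 1
G(8) = mex{1,0} = 2
G(9) = mex{2,1} = 0
G(10) = mex{0,2} = 1
G(11) = mex{1,0} = 2
G(12) = mex{2,1} = 0
G(13) = mex{0,2} = 1
G(14) = mex{1,0} = 2
G(15) = mex{2,1} = 0
G(16) = mex{0,2} = 1
G(17) = mex{1,0} = 2
G(18) = mex{2,1} = 0
G(19) = mex{0,2} = 1
G(20) = mex{1,0} = 2
Stack A: G(18) = 0.
Stack B: G(13) = 1.
Stack C: G(20) = 2.
Combined Grundy value = 0 ⊕ 1 ⊕ 2 = 3.

3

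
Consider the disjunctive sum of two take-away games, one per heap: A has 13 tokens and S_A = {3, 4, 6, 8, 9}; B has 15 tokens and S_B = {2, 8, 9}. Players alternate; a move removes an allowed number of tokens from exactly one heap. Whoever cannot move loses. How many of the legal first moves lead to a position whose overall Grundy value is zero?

Heap A, S = {3, 4, 6, 8, 9}:
n :  0  1  2  3  4  5  6  7  8  9 10 11 12 13
G :  0  0  0  1  1  1  2  2  2  3  3  3  0  0
G_A(13) = 0.
Heap B, S = {2, 8, 9}:
n :  0  1  2  3  4  5  6  7  8  9 10 11 12 13 14 15
G :  0  0  1  1  0  0  1  1  2  2  3  0  2  1  3  0
G_B(15) = 0.
Combined Grundy value = 0 ⊕ 0 = 0.
A winning move leaves total XOR = 0, i.e. changes one component's Grundy value g to g ⊕ X where X is the current total.
Heap A: target g' = 0⊕0 = 0, but every legal move changes the Grundy value (mex property), so 0 moves.
Heap B: target g' = 0⊕0 = 0, but every legal move changes the Grundy value (mex property), so 0 moves.

0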